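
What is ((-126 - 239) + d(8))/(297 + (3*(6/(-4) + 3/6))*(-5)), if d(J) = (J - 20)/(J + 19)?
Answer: -253/216 ≈ -1.1713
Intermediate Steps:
d(J) = (-20 + J)/(19 + J)
((-126 - 239) + d(8))/(297 + (3*(6/(-4) + 3/6))*(-5)) = ((-126 - 239) + (-20 + 8)/(19 + 8))/(297 + (3*(6/(-4) + 3/6))*(-5)) = (-365 - 12/27)/(297 + (3*(6*(-¼) + 3*(⅙)))*(-5)) = (-365 + (1/27)*(-12))/(297 + (3*(-3/2 + ½))*(-5)) = (-365 - 4/9)/(297 + (3*(-1))*(-5)) = -3289/(9*(297 - 3*(-5))) = -3289/(9*(297 + 15)) = -3289/9/312 = -3289/9*1/312 = -253/216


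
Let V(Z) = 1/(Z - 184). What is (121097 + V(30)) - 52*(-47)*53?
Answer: 38596865/154 ≈ 2.5063e+5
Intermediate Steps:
V(Z) = 1/(-184 + Z)
(121097 + V(30)) - 52*(-47)*53 = (121097 + 1/(-184 + 30)) - 52*(-47)*53 = (121097 + 1/(-154)) + 2444*53 = (121097 - 1/154) + 129532 = 18648937/154 + 129532 = 38596865/154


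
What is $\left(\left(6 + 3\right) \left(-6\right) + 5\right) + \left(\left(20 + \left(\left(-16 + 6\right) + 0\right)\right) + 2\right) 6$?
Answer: $23$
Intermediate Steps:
$\left(\left(6 + 3\right) \left(-6\right) + 5\right) + \left(\left(20 + \left(\left(-16 + 6\right) + 0\right)\right) + 2\right) 6 = \left(9 \left(-6\right) + 5\right) + \left(\left(20 + \left(-10 + 0\right)\right) + 2\right) 6 = \left(-54 + 5\right) + \left(\left(20 - 10\right) + 2\right) 6 = -49 + \left(10 + 2\right) 6 = -49 + 12 \cdot 6 = -49 + 72 = 23$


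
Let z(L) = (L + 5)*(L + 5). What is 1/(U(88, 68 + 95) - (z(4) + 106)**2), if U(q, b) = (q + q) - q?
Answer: -1/34881 ≈ -2.8669e-5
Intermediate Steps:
z(L) = (5 + L)**2 (z(L) = (5 + L)*(5 + L) = (5 + L)**2)
U(q, b) = q (U(q, b) = 2*q - q = q)
1/(U(88, 68 + 95) - (z(4) + 106)**2) = 1/(88 - ((5 + 4)**2 + 106)**2) = 1/(88 - (9**2 + 106)**2) = 1/(88 - (81 + 106)**2) = 1/(88 - 1*187**2) = 1/(88 - 1*34969) = 1/(88 - 34969) = 1/(-34881) = -1/34881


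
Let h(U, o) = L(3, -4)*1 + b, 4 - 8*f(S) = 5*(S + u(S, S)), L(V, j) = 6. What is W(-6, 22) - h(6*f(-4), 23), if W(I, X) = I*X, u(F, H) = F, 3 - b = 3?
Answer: -138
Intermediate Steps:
b = 0 (b = 3 - 1*3 = 3 - 3 = 0)
f(S) = ½ - 5*S/4 (f(S) = ½ - 5*(S + S)/8 = ½ - 5*2*S/8 = ½ - 5*S/4)
h(U, o) = 6 (h(U, o) = 6*1 + 0 = 6 + 0 = 6)
W(-6, 22) - h(6*f(-4), 23) = -6*22 - 1*6 = -132 - 6 = -138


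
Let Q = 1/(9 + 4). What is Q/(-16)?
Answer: -1/208 ≈ -0.0048077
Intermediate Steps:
Q = 1/13 ≈ 0.076923
Q/(-16) = (1/13)/(-16) = -1/16*1/13 = -1/208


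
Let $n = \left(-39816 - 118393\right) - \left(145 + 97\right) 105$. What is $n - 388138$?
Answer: $-571757$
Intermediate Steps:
$n = -183619$ ($n = \left(-39816 - 118393\right) - 242 \cdot 105 = -158209 - 25410 = -183619$)
$n - 388138 = -183619 - 388138 = -571757$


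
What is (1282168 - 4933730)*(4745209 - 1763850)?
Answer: -10886617232758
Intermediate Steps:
(1282168 - 4933730)*(4745209 - 1763850) = -3651562*2981359 = -10886617232758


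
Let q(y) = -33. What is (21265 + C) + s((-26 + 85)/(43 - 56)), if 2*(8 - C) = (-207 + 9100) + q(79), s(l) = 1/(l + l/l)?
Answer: 774765/46 ≈ 16843.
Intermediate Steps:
s(l) = 1/(1 + l) (s(l) = 1/(l + 1) = 1/(1 + l))
C = -4422 (C = 8 - ((-207 + 9100) - 33)/2 = 8 - (8893 - 33)/2 = 8 - 1/2*8860 = 8 - 4430 = -4422)
(21265 + C) + s((-26 + 85)/(43 - 56)) = (21265 - 4422) + 1/(1 + (-26 + 85)/(43 - 56)) = 16843 + 1/(1 + 59/(-13)) = 16843 + 1/(1 + 59*(-1/13)) = 16843 + 1/(1 - 59/13) = 16843 + 1/(-46/13) = 16843 - 13/46 = 774765/46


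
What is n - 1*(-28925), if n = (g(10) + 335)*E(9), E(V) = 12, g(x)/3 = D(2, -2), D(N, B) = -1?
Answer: 32909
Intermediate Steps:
g(x) = -3 (g(x) = 3*(-1) = -3)
n = 3984 (n = (-3 + 335)*12 = 332*12 = 3984)
n - 1*(-28925) = 3984 - 1*(-28925) = 3984 + 28925 = 32909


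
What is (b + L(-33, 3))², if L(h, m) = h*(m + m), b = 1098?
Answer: 810000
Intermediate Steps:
L(h, m) = 2*h*m (L(h, m) = h*(2*m) = 2*h*m)
(b + L(-33, 3))² = (1098 + 2*(-33)*3)² = (1098 - 198)² = 900² = 810000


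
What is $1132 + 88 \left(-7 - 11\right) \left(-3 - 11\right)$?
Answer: $23308$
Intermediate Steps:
$1132 + 88 \left(-7 - 11\right) \left(-3 - 11\right) = 1132 + 88 \left(\left(-18\right) \left(-14\right)\right) = 1132 + 88 \cdot 252 = 1132 + 22176 = 23308$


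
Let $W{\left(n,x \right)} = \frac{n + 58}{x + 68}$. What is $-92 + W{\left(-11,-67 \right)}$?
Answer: $-45$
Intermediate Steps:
$W{\left(n,x \right)} = \frac{58 + n}{68 + x}$
$-92 + W{\left(-11,-67 \right)} = -92 + \frac{58 - 11}{68 - 67} = -92 + 1^{-1} \cdot 47 = -92 + 1 \cdot 47 = -92 + 47 = -45$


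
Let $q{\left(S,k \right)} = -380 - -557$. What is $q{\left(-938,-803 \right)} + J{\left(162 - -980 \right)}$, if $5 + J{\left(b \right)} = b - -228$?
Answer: $1542$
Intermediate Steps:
$q{\left(S,k \right)} = 177$ ($q{\left(S,k \right)} = -380 + 557 = 177$)
$J{\left(b \right)} = 223 + b$ ($J{\left(b \right)} = -5 + \left(b - -228\right) = -5 + \left(b + 228\right) = -5 + \left(228 + b\right) = 223 + b$)
$q{\left(-938,-803 \right)} + J{\left(162 - -980 \right)} = 177 + \left(223 + \left(162 - -980\right)\right) = 177 + \left(223 + \left(162 + 980\right)\right) = 177 + \left(223 + 1142\right) = 177 + 1365 = 1542$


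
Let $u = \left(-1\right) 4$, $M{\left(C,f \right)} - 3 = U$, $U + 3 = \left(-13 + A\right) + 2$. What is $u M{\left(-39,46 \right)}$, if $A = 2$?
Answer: $36$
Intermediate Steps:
$U = -12$ ($U = -3 + \left(\left(-13 + 2\right) + 2\right) = -3 + \left(-11 + 2\right) = -3 - 9 = -12$)
$M{\left(C,f \right)} = -9$ ($M{\left(C,f \right)} = 3 - 12 = -9$)
$u = -4$
$u M{\left(-39,46 \right)} = \left(-4\right) \left(-9\right) = 36$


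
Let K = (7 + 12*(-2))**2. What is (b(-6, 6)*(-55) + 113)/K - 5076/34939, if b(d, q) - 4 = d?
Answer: 6324433/10097371 ≈ 0.62634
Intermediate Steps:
b(d, q) = 4 + d
K = 289 (K = (7 - 24)**2 = (-17)**2 = 289)
(b(-6, 6)*(-55) + 113)/K - 5076/34939 = ((4 - 6)*(-55) + 113)/289 - 5076/34939 = (-2*(-55) + 113)*(1/289) - 5076*1/34939 = (110 + 113)*(1/289) - 5076/34939 = 223*(1/289) - 5076/34939 = 223/289 - 5076/34939 = 6324433/10097371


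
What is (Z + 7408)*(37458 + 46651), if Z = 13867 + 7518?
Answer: 2421750437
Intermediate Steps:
Z = 21385
(Z + 7408)*(37458 + 46651) = (21385 + 7408)*(37458 + 46651) = 28793*84109 = 2421750437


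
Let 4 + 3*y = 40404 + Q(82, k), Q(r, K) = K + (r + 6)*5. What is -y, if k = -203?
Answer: -40637/3 ≈ -13546.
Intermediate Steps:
Q(r, K) = 30 + K + 5*r (Q(r, K) = K + (6 + r)*5 = K + (30 + 5*r) = 30 + K + 5*r)
y = 40637/3 (y = -4/3 + (40404 + (30 - 203 + 5*82))/3 = -4/3 + (40404 + (30 - 203 + 410))/3 = -4/3 + (40404 + 237)/3 = -4/3 + (1/3)*40641 = -4/3 + 13547 = 40637/3 ≈ 13546.)
-y = -1*40637/3 = -40637/3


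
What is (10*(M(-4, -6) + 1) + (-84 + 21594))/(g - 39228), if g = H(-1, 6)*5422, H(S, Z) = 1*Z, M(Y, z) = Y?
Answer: -895/279 ≈ -3.2079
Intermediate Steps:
H(S, Z) = Z
g = 32532 (g = 6*5422 = 32532)
(10*(M(-4, -6) + 1) + (-84 + 21594))/(g - 39228) = (10*(-4 + 1) + (-84 + 21594))/(32532 - 39228) = (10*(-3) + 21510)/(-6696) = (-30 + 21510)*(-1/6696) = 21480*(-1/6696) = -895/279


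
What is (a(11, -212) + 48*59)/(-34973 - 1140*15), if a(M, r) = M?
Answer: -2843/52073 ≈ -0.054596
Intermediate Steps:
(a(11, -212) + 48*59)/(-34973 - 1140*15) = (11 + 48*59)/(-34973 - 1140*15) = (11 + 2832)/(-34973 - 17100) = 2843/(-52073) = 2843*(-1/52073) = -2843/52073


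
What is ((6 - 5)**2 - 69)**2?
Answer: 4624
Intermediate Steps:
((6 - 5)**2 - 69)**2 = (1**2 - 69)**2 = (1 - 69)**2 = (-68)**2 = 4624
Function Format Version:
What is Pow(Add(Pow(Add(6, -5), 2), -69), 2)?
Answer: 4624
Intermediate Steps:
Pow(Add(Pow(Add(6, -5), 2), -69), 2) = Pow(Add(Pow(1, 2), -69), 2) = Pow(Add(1, -69), 2) = Pow(-68, 2) = 4624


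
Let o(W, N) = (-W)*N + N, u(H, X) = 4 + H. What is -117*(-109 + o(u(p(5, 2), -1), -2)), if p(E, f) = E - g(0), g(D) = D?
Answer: 10881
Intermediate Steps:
p(E, f) = E (p(E, f) = E - 1*0 = E + 0 = E)
o(W, N) = N - N*W (o(W, N) = -N*W + N = N - N*W)
-117*(-109 + o(u(p(5, 2), -1), -2)) = -117*(-109 - 2*(1 - (4 + 5))) = -117*(-109 - 2*(1 - 1*9)) = -117*(-109 - 2*(1 - 9)) = -117*(-109 - 2*(-8)) = -117*(-109 + 16) = -117*(-93) = 10881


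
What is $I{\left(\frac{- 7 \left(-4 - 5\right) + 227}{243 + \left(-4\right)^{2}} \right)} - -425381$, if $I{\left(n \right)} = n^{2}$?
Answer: $\frac{28535066961}{67081} \approx 4.2538 \cdot 10^{5}$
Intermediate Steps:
$I{\left(\frac{- 7 \left(-4 - 5\right) + 227}{243 + \left(-4\right)^{2}} \right)} - -425381 = \left(\frac{- 7 \left(-4 - 5\right) + 227}{243 + \left(-4\right)^{2}}\right)^{2} - -425381 = \left(\frac{\left(-7\right) \left(-9\right) + 227}{243 + 16}\right)^{2} + 425381 = \left(\frac{63 + 227}{259}\right)^{2} + 425381 = \left(290 \cdot \frac{1}{259}\right)^{2} + 425381 = \left(\frac{290}{259}\right)^{2} + 425381 = \frac{84100}{67081} + 425381 = \frac{28535066961}{67081}$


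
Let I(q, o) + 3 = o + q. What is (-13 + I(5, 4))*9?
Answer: -63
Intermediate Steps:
I(q, o) = -3 + o + q (I(q, o) = -3 + (o + q) = -3 + o + q)
(-13 + I(5, 4))*9 = (-13 + (-3 + 4 + 5))*9 = (-13 + 6)*9 = -7*9 = -63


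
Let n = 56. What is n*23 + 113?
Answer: 1401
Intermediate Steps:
n*23 + 113 = 56*23 + 113 = 1288 + 113 = 1401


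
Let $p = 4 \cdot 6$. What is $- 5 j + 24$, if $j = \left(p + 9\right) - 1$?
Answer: $-136$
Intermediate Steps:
$p = 24$
$j = 32$ ($j = \left(24 + 9\right) - 1 = 33 - 1 = 32$)
$- 5 j + 24 = \left(-5\right) 32 + 24 = -160 + 24 = -136$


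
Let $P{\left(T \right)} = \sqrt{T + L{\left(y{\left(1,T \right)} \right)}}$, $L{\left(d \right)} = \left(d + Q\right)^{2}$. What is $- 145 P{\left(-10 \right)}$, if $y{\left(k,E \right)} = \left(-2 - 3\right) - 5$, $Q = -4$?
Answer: $- 145 \sqrt{186} \approx -1977.5$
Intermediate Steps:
$y{\left(k,E \right)} = -10$ ($y{\left(k,E \right)} = -5 - 5 = -10$)
$L{\left(d \right)} = \left(-4 + d\right)^{2}$ ($L{\left(d \right)} = \left(d - 4\right)^{2} = \left(-4 + d\right)^{2}$)
$P{\left(T \right)} = \sqrt{196 + T}$ ($P{\left(T \right)} = \sqrt{T + \left(-4 - 10\right)^{2}} = \sqrt{T + \left(-14\right)^{2}} = \sqrt{T + 196} = \sqrt{196 + T}$)
$- 145 P{\left(-10 \right)} = - 145 \sqrt{196 - 10} = - 145 \sqrt{186}$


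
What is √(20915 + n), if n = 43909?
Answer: 2*√16206 ≈ 254.61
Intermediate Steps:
√(20915 + n) = √(20915 + 43909) = √64824 = 2*√16206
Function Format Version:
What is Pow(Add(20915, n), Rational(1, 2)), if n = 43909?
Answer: Mul(2, Pow(16206, Rational(1, 2))) ≈ 254.61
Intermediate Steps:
Pow(Add(20915, n), Rational(1, 2)) = Pow(Add(20915, 43909), Rational(1, 2)) = Pow(64824, Rational(1, 2)) = Mul(2, Pow(16206, Rational(1, 2)))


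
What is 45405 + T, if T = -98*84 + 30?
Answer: 37203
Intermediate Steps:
T = -8202 (T = -8232 + 30 = -8202)
45405 + T = 45405 - 8202 = 37203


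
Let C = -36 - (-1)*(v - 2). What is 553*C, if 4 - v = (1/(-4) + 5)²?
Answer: -500465/16 ≈ -31279.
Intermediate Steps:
v = -297/16 (v = 4 - (1/(-4) + 5)² = 4 - (1*(-¼) + 5)² = 4 - (-¼ + 5)² = 4 - (19/4)² = 4 - 1*361/16 = 4 - 361/16 = -297/16 ≈ -18.563)
C = -905/16 (C = -36 - (-1)*(-297/16 - 2) = -36 - (-1)*(-329)/16 = -36 - 1*329/16 = -36 - 329/16 = -905/16 ≈ -56.563)
553*C = 553*(-905/16) = -500465/16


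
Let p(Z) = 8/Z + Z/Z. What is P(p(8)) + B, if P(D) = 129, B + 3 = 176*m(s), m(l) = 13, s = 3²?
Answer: 2414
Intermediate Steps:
s = 9
B = 2285 (B = -3 + 176*13 = -3 + 2288 = 2285)
p(Z) = 1 + 8/Z (p(Z) = 8/Z + 1 = 1 + 8/Z)
P(p(8)) + B = 129 + 2285 = 2414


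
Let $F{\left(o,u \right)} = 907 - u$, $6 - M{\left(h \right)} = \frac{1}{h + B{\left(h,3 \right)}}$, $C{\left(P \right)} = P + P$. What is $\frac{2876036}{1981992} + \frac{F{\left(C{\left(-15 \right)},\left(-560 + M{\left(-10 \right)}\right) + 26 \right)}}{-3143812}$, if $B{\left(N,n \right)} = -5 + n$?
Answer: $\frac{1506478749313}{1038501705584} \approx 1.4506$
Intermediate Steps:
$C{\left(P \right)} = 2 P$
$M{\left(h \right)} = 6 - \frac{1}{-2 + h}$ ($M{\left(h \right)} = 6 - \frac{1}{h + \left(-5 + 3\right)} = 6 - \frac{1}{h - 2} = 6 - \frac{1}{-2 + h}$)
$\frac{2876036}{1981992} + \frac{F{\left(C{\left(-15 \right)},\left(-560 + M{\left(-10 \right)}\right) + 26 \right)}}{-3143812} = \frac{2876036}{1981992} + \frac{907 - \left(\left(-560 + \frac{-13 + 6 \left(-10\right)}{-2 - 10}\right) + 26\right)}{-3143812} = 2876036 \cdot \frac{1}{1981992} + \left(907 - \left(\left(-560 + \frac{-13 - 60}{-12}\right) + 26\right)\right) \left(- \frac{1}{3143812}\right) = \frac{719009}{495498} + \left(907 - \left(\left(-560 - - \frac{73}{12}\right) + 26\right)\right) \left(- \frac{1}{3143812}\right) = \frac{719009}{495498} + \left(907 - \left(\left(-560 + \frac{73}{12}\right) + 26\right)\right) \left(- \frac{1}{3143812}\right) = \frac{719009}{495498} + \left(907 - \left(- \frac{6647}{12} + 26\right)\right) \left(- \frac{1}{3143812}\right) = \frac{719009}{495498} + \left(907 - - \frac{6335}{12}\right) \left(- \frac{1}{3143812}\right) = \frac{719009}{495498} + \left(907 + \frac{6335}{12}\right) \left(- \frac{1}{3143812}\right) = \frac{719009}{495498} + \frac{17219}{12} \left(- \frac{1}{3143812}\right) = \frac{719009}{495498} - \frac{17219}{37725744} = \frac{1506478749313}{1038501705584}$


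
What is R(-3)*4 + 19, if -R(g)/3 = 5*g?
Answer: 199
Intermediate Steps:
R(g) = -15*g
R(-3)*4 + 19 = -15*(-3)*4 + 19 = 45*4 + 19 = 180 + 19 = 199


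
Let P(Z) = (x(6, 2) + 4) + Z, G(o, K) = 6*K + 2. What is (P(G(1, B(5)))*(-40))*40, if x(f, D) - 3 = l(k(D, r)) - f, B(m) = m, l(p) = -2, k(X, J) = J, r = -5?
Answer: -49600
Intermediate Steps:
x(f, D) = 1 - f (x(f, D) = 3 + (-2 - f) = 1 - f)
G(o, K) = 2 + 6*K
P(Z) = -1 + Z (P(Z) = ((1 - 1*6) + 4) + Z = ((1 - 6) + 4) + Z = (-5 + 4) + Z = -1 + Z)
(P(G(1, B(5)))*(-40))*40 = ((-1 + (2 + 6*5))*(-40))*40 = ((-1 + (2 + 30))*(-40))*40 = ((-1 + 32)*(-40))*40 = (31*(-40))*40 = -1240*40 = -49600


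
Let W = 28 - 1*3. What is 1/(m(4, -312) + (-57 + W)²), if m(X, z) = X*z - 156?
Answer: -1/380 ≈ -0.0026316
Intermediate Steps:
W = 25 (W = 28 - 3 = 25)
m(X, z) = -156 + X*z
1/(m(4, -312) + (-57 + W)²) = 1/((-156 + 4*(-312)) + (-57 + 25)²) = 1/((-156 - 1248) + (-32)²) = 1/(-1404 + 1024) = 1/(-380) = -1/380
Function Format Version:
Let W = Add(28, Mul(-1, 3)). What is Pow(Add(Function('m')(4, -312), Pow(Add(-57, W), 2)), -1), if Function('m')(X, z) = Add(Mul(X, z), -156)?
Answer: Rational(-1, 380) ≈ -0.0026316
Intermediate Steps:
W = 25 (W = Add(28, -3) = 25)
Function('m')(X, z) = Add(-156, Mul(X, z))
Pow(Add(Function('m')(4, -312), Pow(Add(-57, W), 2)), -1) = Pow(Add(Add(-156, Mul(4, -312)), Pow(Add(-57, 25), 2)), -1) = Pow(Add(Add(-156, -1248), Pow(-32, 2)), -1) = Pow(Add(-1404, 1024), -1) = Pow(-380, -1) = Rational(-1, 380)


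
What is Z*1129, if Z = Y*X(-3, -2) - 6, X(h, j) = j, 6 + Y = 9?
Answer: -13548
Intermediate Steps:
Y = 3 (Y = -6 + 9 = 3)
Z = -12 (Z = 3*(-2) - 6 = -6 - 6 = -12)
Z*1129 = -12*1129 = -13548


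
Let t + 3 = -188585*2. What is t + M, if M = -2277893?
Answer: -2655066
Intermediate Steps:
t = -377173 (t = -3 - 188585*2 = -3 - 377170 = -377173)
t + M = -377173 - 2277893 = -2655066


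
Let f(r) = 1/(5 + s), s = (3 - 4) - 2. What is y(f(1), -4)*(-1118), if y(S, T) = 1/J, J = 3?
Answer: -1118/3 ≈ -372.67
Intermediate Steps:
s = -3 (s = -1 - 2 = -3)
f(r) = ½ (f(r) = 1/(5 - 3) = 1/2 = ½)
y(S, T) = ⅓ (y(S, T) = 1/3 = ⅓)
y(f(1), -4)*(-1118) = (⅓)*(-1118) = -1118/3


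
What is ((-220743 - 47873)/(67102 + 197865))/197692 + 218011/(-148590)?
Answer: -2854965189455311/1945855001852190 ≈ -1.4672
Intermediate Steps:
((-220743 - 47873)/(67102 + 197865))/197692 + 218011/(-148590) = -268616/264967*(1/197692) + 218011*(-1/148590) = -268616*1/264967*(1/197692) - 218011/148590 = -268616/264967*1/197692 - 218011/148590 = -67154/13095464041 - 218011/148590 = -2854965189455311/1945855001852190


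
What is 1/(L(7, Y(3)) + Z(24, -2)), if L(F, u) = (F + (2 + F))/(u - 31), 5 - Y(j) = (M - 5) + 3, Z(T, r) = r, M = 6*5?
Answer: -27/62 ≈ -0.43548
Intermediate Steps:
M = 30
Y(j) = -23 (Y(j) = 5 - ((30 - 5) + 3) = 5 - (25 + 3) = 5 - 1*28 = 5 - 28 = -23)
L(F, u) = (2 + 2*F)/(-31 + u)
1/(L(7, Y(3)) + Z(24, -2)) = 1/(2*(1 + 7)/(-31 - 23) - 2) = 1/(2*8/(-54) - 2) = 1/(2*(-1/54)*8 - 2) = 1/(-8/27 - 2) = 1/(-62/27) = -27/62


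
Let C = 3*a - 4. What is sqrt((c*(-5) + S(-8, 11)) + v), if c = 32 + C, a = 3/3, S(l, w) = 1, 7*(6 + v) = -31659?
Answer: I*sqrt(229453)/7 ≈ 68.43*I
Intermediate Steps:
v = -31701/7 (v = -6 + (1/7)*(-31659) = -6 - 31659/7 = -31701/7 ≈ -4528.7)
a = 1 (a = 3*(1/3) = 1)
C = -1 (C = 3*1 - 4 = 3 - 4 = -1)
c = 31 (c = 32 - 1 = 31)
sqrt((c*(-5) + S(-8, 11)) + v) = sqrt((31*(-5) + 1) - 31701/7) = sqrt((-155 + 1) - 31701/7) = sqrt(-154 - 31701/7) = sqrt(-32779/7) = I*sqrt(229453)/7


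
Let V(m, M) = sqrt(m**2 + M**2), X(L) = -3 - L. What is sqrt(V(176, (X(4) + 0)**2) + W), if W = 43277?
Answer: sqrt(43277 + sqrt(33377)) ≈ 208.47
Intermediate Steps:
V(m, M) = sqrt(M**2 + m**2)
sqrt(V(176, (X(4) + 0)**2) + W) = sqrt(sqrt((((-3 - 1*4) + 0)**2)**2 + 176**2) + 43277) = sqrt(sqrt((((-3 - 4) + 0)**2)**2 + 30976) + 43277) = sqrt(sqrt(((-7 + 0)**2)**2 + 30976) + 43277) = sqrt(sqrt(((-7)**2)**2 + 30976) + 43277) = sqrt(sqrt(49**2 + 30976) + 43277) = sqrt(sqrt(2401 + 30976) + 43277) = sqrt(sqrt(33377) + 43277) = sqrt(43277 + sqrt(33377))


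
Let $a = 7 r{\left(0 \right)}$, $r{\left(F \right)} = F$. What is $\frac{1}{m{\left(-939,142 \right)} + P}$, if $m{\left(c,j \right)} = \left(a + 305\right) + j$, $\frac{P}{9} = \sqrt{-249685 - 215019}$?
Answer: $\frac{149}{12613611} - \frac{8 i \sqrt{7261}}{4204537} \approx 1.1813 \cdot 10^{-5} - 0.00016213 i$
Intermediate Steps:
$a = 0$ ($a = 7 \cdot 0 = 0$)
$P = 72 i \sqrt{7261}$ ($P = 9 \sqrt{-249685 - 215019} = 9 \sqrt{-464704} = 9 \cdot 8 i \sqrt{7261} = 72 i \sqrt{7261} \approx 6135.2 i$)
$m{\left(c,j \right)} = 305 + j$ ($m{\left(c,j \right)} = \left(0 + 305\right) + j = 305 + j$)
$\frac{1}{m{\left(-939,142 \right)} + P} = \frac{1}{\left(305 + 142\right) + 72 i \sqrt{7261}} = \frac{1}{447 + 72 i \sqrt{7261}}$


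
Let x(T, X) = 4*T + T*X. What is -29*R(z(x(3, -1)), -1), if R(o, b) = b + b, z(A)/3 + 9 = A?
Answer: 58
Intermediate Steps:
z(A) = -27 + 3*A
R(o, b) = 2*b
-29*R(z(x(3, -1)), -1) = -58*(-1) = -29*(-2) = 58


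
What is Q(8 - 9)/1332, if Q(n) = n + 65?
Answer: 16/333 ≈ 0.048048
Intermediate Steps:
Q(n) = 65 + n
Q(8 - 9)/1332 = (65 + (8 - 9))/1332 = (65 - 1)*(1/1332) = 64*(1/1332) = 16/333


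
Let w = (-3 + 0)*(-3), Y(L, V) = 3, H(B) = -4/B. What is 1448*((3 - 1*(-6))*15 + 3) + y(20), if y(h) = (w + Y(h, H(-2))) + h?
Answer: 199856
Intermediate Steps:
w = 9 (w = -3*(-3) = 9)
y(h) = 12 + h (y(h) = (9 + 3) + h = 12 + h)
1448*((3 - 1*(-6))*15 + 3) + y(20) = 1448*((3 - 1*(-6))*15 + 3) + (12 + 20) = 1448*((3 + 6)*15 + 3) + 32 = 1448*(9*15 + 3) + 32 = 1448*(135 + 3) + 32 = 1448*138 + 32 = 199824 + 32 = 199856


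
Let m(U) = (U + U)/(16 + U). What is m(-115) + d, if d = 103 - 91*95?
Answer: -845428/99 ≈ -8539.7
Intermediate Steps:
m(U) = 2*U/(16 + U) (m(U) = (2*U)/(16 + U) = 2*U/(16 + U))
d = -8542 (d = 103 - 8645 = -8542)
m(-115) + d = 2*(-115)/(16 - 115) - 8542 = 2*(-115)/(-99) - 8542 = 2*(-115)*(-1/99) - 8542 = 230/99 - 8542 = -845428/99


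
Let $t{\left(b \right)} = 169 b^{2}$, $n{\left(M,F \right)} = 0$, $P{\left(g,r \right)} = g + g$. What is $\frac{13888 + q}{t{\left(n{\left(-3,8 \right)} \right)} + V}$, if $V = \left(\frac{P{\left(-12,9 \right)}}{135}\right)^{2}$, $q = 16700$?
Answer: $\frac{15485175}{16} \approx 9.6782 \cdot 10^{5}$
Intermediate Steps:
$P{\left(g,r \right)} = 2 g$
$V = \frac{64}{2025}$ ($V = \left(\frac{2 \left(-12\right)}{135}\right)^{2} = \left(\left(-24\right) \frac{1}{135}\right)^{2} = \left(- \frac{8}{45}\right)^{2} = \frac{64}{2025} \approx 0.031605$)
$\frac{13888 + q}{t{\left(n{\left(-3,8 \right)} \right)} + V} = \frac{13888 + 16700}{169 \cdot 0^{2} + \frac{64}{2025}} = \frac{30588}{169 \cdot 0 + \frac{64}{2025}} = \frac{30588}{0 + \frac{64}{2025}} = \frac{30588}{\frac{64}{2025}} = 30588 \cdot \frac{2025}{64} = \frac{15485175}{16}$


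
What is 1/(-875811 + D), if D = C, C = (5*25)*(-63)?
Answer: -1/883686 ≈ -1.1316e-6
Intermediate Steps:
C = -7875 (C = 125*(-63) = -7875)
D = -7875
1/(-875811 + D) = 1/(-875811 - 7875) = 1/(-883686) = -1/883686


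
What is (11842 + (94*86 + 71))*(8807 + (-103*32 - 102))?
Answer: 108163773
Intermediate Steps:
(11842 + (94*86 + 71))*(8807 + (-103*32 - 102)) = (11842 + (8084 + 71))*(8807 + (-3296 - 102)) = (11842 + 8155)*(8807 - 3398) = 19997*5409 = 108163773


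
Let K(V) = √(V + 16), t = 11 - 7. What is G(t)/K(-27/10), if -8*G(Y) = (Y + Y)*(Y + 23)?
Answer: -27*√1330/133 ≈ -7.4035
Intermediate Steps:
t = 4
G(Y) = -Y*(23 + Y)/4 (G(Y) = -(Y + Y)*(Y + 23)/8 = -2*Y*(23 + Y)/8 = -Y*(23 + Y)/4)
K(V) = √(16 + V)
G(t)/K(-27/10) = (-¼*4*(23 + 4))/(√(16 - 27/10)) = (-¼*4*27)/(√(16 - 27*⅒)) = -27/√(16 - 27/10) = -27*√1330/133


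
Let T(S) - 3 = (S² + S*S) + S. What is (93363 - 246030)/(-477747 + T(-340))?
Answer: 152667/246884 ≈ 0.61838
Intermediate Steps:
T(S) = 3 + S + 2*S² (T(S) = 3 + ((S² + S*S) + S) = 3 + ((S² + S²) + S) = 3 + (2*S² + S) = 3 + (S + 2*S²) = 3 + S + 2*S²)
(93363 - 246030)/(-477747 + T(-340)) = (93363 - 246030)/(-477747 + (3 - 340 + 2*(-340)²)) = -152667/(-477747 + (3 - 340 + 2*115600)) = -152667/(-477747 + (3 - 340 + 231200)) = -152667/(-477747 + 230863) = -152667/(-246884) = -152667*(-1/246884) = 152667/246884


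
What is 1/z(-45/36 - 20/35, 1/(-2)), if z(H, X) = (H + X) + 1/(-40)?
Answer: -280/657 ≈ -0.42618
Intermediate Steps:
z(H, X) = -1/40 + H + X (z(H, X) = (H + X) - 1/40 = -1/40 + H + X)
1/z(-45/36 - 20/35, 1/(-2)) = 1/(-1/40 + (-45/36 - 20/35) + 1/(-2)) = 1/(-1/40 + (-45*1/36 - 20*1/35) - 1/2) = 1/(-1/40 + (-5/4 - 4/7) - 1/2) = 1/(-1/40 - 51/28 - 1/2) = 1/(-657/280) = -280/657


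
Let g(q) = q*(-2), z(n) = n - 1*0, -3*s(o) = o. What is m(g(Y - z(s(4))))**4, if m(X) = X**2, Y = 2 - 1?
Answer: 1475789056/6561 ≈ 2.2493e+5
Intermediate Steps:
s(o) = -o/3
Y = 1
z(n) = n (z(n) = n + 0 = n)
g(q) = -2*q
m(g(Y - z(s(4))))**4 = ((-2*(1 - (-1)*4/3))**2)**4 = ((-2*(1 - 1*(-4/3)))**2)**4 = ((-2*(1 + 4/3))**2)**4 = ((-2*7/3)**2)**4 = ((-14/3)**2)**4 = (196/9)**4 = 1475789056/6561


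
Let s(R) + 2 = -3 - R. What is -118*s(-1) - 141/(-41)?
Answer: 19493/41 ≈ 475.44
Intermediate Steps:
s(R) = -5 - R (s(R) = -2 + (-3 - R) = -5 - R)
-118*s(-1) - 141/(-41) = -118*(-5 - 1*(-1)) - 141/(-41) = -118*(-5 + 1) - 141*(-1/41) = -118*(-4) + 141/41 = 472 + 141/41 = 19493/41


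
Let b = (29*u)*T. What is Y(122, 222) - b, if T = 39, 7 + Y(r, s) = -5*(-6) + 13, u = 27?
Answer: -30501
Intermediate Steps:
Y(r, s) = 36 (Y(r, s) = -7 + (-5*(-6) + 13) = -7 + (30 + 13) = -7 + 43 = 36)
b = 30537 (b = (29*27)*39 = 783*39 = 30537)
Y(122, 222) - b = 36 - 1*30537 = 36 - 30537 = -30501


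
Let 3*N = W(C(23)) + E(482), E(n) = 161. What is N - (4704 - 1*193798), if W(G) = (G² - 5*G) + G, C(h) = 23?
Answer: 567880/3 ≈ 1.8929e+5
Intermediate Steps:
W(G) = G² - 4*G
N = 598/3 (N = (23*(-4 + 23) + 161)/3 = (23*19 + 161)/3 = (437 + 161)/3 = (⅓)*598 = 598/3 ≈ 199.33)
N - (4704 - 1*193798) = 598/3 - (4704 - 1*193798) = 598/3 - (4704 - 193798) = 598/3 - 1*(-189094) = 598/3 + 189094 = 567880/3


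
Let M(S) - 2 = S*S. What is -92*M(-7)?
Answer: -4692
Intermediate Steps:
M(S) = 2 + S² (M(S) = 2 + S*S = 2 + S²)
-92*M(-7) = -92*(2 + (-7)²) = -92*(2 + 49) = -92*51 = -4692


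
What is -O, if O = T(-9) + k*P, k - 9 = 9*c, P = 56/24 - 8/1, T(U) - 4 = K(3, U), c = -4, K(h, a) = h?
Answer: -160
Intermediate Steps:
T(U) = 7 (T(U) = 4 + 3 = 7)
P = -17/3 (P = 56*(1/24) - 8*1 = 7/3 - 8 = -17/3 ≈ -5.6667)
k = -27 (k = 9 + 9*(-4) = 9 - 36 = -27)
O = 160 (O = 7 - 27*(-17/3) = 7 + 153 = 160)
-O = -1*160 = -160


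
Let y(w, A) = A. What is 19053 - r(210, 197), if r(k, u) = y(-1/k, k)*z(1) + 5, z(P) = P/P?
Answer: 18838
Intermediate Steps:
z(P) = 1
r(k, u) = 5 + k (r(k, u) = k*1 + 5 = k + 5 = 5 + k)
19053 - r(210, 197) = 19053 - (5 + 210) = 19053 - 1*215 = 19053 - 215 = 18838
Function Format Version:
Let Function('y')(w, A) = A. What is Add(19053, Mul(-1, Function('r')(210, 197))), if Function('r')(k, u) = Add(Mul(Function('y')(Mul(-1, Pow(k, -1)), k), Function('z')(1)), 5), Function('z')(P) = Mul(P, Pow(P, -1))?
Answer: 18838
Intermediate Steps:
Function('z')(P) = 1
Function('r')(k, u) = Add(5, k) (Function('r')(k, u) = Add(Mul(k, 1), 5) = Add(k, 5) = Add(5, k))
Add(19053, Mul(-1, Function('r')(210, 197))) = Add(19053, Mul(-1, Add(5, 210))) = Add(19053, Mul(-1, 215)) = Add(19053, -215) = 18838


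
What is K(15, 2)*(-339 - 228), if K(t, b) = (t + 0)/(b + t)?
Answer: -8505/17 ≈ -500.29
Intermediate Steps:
K(t, b) = t/(b + t)
K(15, 2)*(-339 - 228) = (15/(2 + 15))*(-339 - 228) = (15/17)*(-567) = -8505/17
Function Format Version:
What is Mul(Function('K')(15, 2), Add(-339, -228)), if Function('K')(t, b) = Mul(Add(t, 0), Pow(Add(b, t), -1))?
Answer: Rational(-8505, 17) ≈ -500.29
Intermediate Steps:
Function('K')(t, b) = Mul(t, Pow(Add(b, t), -1))
Mul(Function('K')(15, 2), Add(-339, -228)) = Mul(Mul(15, Pow(Add(2, 15), -1)), Add(-339, -228)) = Mul(Mul(15, Pow(17, -1)), -567) = Mul(Mul(15, Rational(1, 17)), -567) = Mul(Rational(15, 17), -567) = Rational(-8505, 17)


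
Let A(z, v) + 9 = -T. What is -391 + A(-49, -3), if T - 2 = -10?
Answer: -392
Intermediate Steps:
T = -8 (T = 2 - 10 = -8)
A(z, v) = -1 (A(z, v) = -9 - 1*(-8) = -9 + 8 = -1)
-391 + A(-49, -3) = -391 - 1 = -392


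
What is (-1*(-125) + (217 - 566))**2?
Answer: 50176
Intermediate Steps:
(-1*(-125) + (217 - 566))**2 = (125 - 349)**2 = (-224)**2 = 50176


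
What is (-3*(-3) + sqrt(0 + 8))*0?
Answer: 0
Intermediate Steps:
(-3*(-3) + sqrt(0 + 8))*0 = (9 + sqrt(8))*0 = (9 + 2*sqrt(2))*0 = 0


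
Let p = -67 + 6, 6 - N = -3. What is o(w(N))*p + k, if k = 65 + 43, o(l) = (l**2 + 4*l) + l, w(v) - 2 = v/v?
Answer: -1356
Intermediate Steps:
N = 9 (N = 6 - 1*(-3) = 6 + 3 = 9)
w(v) = 3 (w(v) = 2 + v/v = 2 + 1 = 3)
o(l) = l**2 + 5*l
p = -61
k = 108
o(w(N))*p + k = (3*(5 + 3))*(-61) + 108 = (3*8)*(-61) + 108 = 24*(-61) + 108 = -1464 + 108 = -1356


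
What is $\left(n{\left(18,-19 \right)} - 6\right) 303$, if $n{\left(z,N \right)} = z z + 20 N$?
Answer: $-18786$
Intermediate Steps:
$n{\left(z,N \right)} = z^{2} + 20 N$
$\left(n{\left(18,-19 \right)} - 6\right) 303 = \left(\left(18^{2} + 20 \left(-19\right)\right) - 6\right) 303 = \left(\left(324 - 380\right) - 6\right) 303 = \left(-56 - 6\right) 303 = \left(-62\right) 303 = -18786$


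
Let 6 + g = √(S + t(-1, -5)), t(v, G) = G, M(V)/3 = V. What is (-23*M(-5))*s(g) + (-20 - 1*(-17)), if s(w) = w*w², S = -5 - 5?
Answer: 18627 + 32085*I*√15 ≈ 18627.0 + 1.2426e+5*I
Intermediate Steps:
M(V) = 3*V
S = -10
g = -6 + I*√15 (g = -6 + √(-10 - 5) = -6 + √(-15) = -6 + I*√15 ≈ -6.0 + 3.873*I)
s(w) = w³
(-23*M(-5))*s(g) + (-20 - 1*(-17)) = (-69*(-5))*(-6 + I*√15)³ + (-20 - 1*(-17)) = (-23*(-15))*(-6 + I*√15)³ + (-20 + 17) = 345*(-6 + I*√15)³ - 3 = -3 + 345*(-6 + I*√15)³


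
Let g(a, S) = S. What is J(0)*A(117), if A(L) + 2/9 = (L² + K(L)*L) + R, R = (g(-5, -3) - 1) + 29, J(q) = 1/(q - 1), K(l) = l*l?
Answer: -14537941/9 ≈ -1.6153e+6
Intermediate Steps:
K(l) = l²
J(q) = 1/(-1 + q)
R = 25 (R = (-3 - 1) + 29 = -4 + 29 = 25)
A(L) = 223/9 + L² + L³ (A(L) = -2/9 + ((L² + L²*L) + 25) = -2/9 + ((L² + L³) + 25) = -2/9 + (25 + L² + L³) = 223/9 + L² + L³)
J(0)*A(117) = (223/9 + 117² + 117³)/(-1 + 0) = (223/9 + 13689 + 1601613)/(-1) = -1*14537941/9 = -14537941/9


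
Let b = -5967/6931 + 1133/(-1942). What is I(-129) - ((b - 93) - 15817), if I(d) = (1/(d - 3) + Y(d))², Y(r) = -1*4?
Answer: 1867715578326425/117263537424 ≈ 15928.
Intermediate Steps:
Y(r) = -4
b = -19440737/13460002 (b = -5967*1/6931 + 1133*(-1/1942) = -5967/6931 - 1133/1942 = -19440737/13460002 ≈ -1.4443)
I(d) = (-4 + 1/(-3 + d))² (I(d) = (1/(d - 3) - 4)² = (1/(-3 + d) - 4)² = (-4 + 1/(-3 + d))²)
I(-129) - ((b - 93) - 15817) = (13 - 4*(-129))²/(-3 - 129)² - ((-19440737/13460002 - 93) - 15817) = (13 + 516)²/(-132)² - (-1271220923/13460002 - 15817) = (1/17424)*529² - 1*(-214168072557/13460002) = (1/17424)*279841 + 214168072557/13460002 = 279841/17424 + 214168072557/13460002 = 1867715578326425/117263537424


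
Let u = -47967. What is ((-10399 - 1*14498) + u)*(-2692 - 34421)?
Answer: 2704201632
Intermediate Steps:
((-10399 - 1*14498) + u)*(-2692 - 34421) = ((-10399 - 1*14498) - 47967)*(-2692 - 34421) = ((-10399 - 14498) - 47967)*(-37113) = (-24897 - 47967)*(-37113) = -72864*(-37113) = 2704201632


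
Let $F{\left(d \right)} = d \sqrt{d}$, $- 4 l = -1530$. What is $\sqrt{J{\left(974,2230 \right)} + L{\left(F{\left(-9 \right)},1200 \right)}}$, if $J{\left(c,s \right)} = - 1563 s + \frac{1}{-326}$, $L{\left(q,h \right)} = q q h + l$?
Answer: $\frac{i \sqrt{115838382449}}{163} \approx 2088.0 i$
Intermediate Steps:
$l = \frac{765}{2}$ ($l = \left(- \frac{1}{4}\right) \left(-1530\right) = \frac{765}{2} \approx 382.5$)
$F{\left(d \right)} = d^{\frac{3}{2}}$
$L{\left(q,h \right)} = \frac{765}{2} + h q^{2}$ ($L{\left(q,h \right)} = q q h + \frac{765}{2} = q^{2} h + \frac{765}{2} = h q^{2} + \frac{765}{2} = \frac{765}{2} + h q^{2}$)
$J{\left(c,s \right)} = - \frac{1}{326} - 1563 s$ ($J{\left(c,s \right)} = - 1563 s - \frac{1}{326} = - \frac{1}{326} - 1563 s$)
$\sqrt{J{\left(974,2230 \right)} + L{\left(F{\left(-9 \right)},1200 \right)}} = \sqrt{\left(- \frac{1}{326} - 3485490\right) + \left(\frac{765}{2} + 1200 \left(\left(-9\right)^{\frac{3}{2}}\right)^{2}\right)} = \sqrt{\left(- \frac{1}{326} - 3485490\right) + \left(\frac{765}{2} + 1200 \left(- 27 i\right)^{2}\right)} = \sqrt{- \frac{1136269741}{326} + \left(\frac{765}{2} + 1200 \left(-729\right)\right)} = \sqrt{- \frac{1136269741}{326} + \left(\frac{765}{2} - 874800\right)} = \sqrt{- \frac{1136269741}{326} - \frac{1748835}{2}} = \sqrt{- \frac{710664923}{163}} = \frac{i \sqrt{115838382449}}{163}$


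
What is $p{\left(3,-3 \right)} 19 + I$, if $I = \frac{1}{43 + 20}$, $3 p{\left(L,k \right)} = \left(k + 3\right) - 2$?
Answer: $- \frac{797}{63} \approx -12.651$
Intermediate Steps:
$p{\left(L,k \right)} = \frac{1}{3} + \frac{k}{3}$ ($p{\left(L,k \right)} = \frac{\left(k + 3\right) - 2}{3} = \frac{\left(3 + k\right) - 2}{3} = \frac{1 + k}{3} = \frac{1}{3} + \frac{k}{3}$)
$I = \frac{1}{63} \approx 0.015873$
$p{\left(3,-3 \right)} 19 + I = \left(\frac{1}{3} + \frac{1}{3} \left(-3\right)\right) 19 + \frac{1}{63} = \left(\frac{1}{3} - 1\right) 19 + \frac{1}{63} = \left(- \frac{2}{3}\right) 19 + \frac{1}{63} = - \frac{38}{3} + \frac{1}{63} = - \frac{797}{63}$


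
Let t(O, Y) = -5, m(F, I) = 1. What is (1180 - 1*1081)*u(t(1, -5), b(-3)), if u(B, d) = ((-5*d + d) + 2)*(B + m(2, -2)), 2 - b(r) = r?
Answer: 7128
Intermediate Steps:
b(r) = 2 - r
u(B, d) = (1 + B)*(2 - 4*d) (u(B, d) = ((-5*d + d) + 2)*(B + 1) = (-4*d + 2)*(1 + B) = (2 - 4*d)*(1 + B) = (1 + B)*(2 - 4*d))
(1180 - 1*1081)*u(t(1, -5), b(-3)) = (1180 - 1*1081)*(2 - 4*(2 - 1*(-3)) + 2*(-5) - 4*(-5)*(2 - 1*(-3))) = (1180 - 1081)*(2 - 4*(2 + 3) - 10 - 4*(-5)*(2 + 3)) = 99*(2 - 4*5 - 10 - 4*(-5)*5) = 99*(2 - 20 - 10 + 100) = 99*72 = 7128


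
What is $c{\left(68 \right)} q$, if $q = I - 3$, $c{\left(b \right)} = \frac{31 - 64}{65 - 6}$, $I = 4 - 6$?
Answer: $\frac{165}{59} \approx 2.7966$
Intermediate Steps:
$I = -2$ ($I = 4 - 6 = -2$)
$c{\left(b \right)} = - \frac{33}{59}$
$q = -5$ ($q = -2 - 3 = -5$)
$c{\left(68 \right)} q = \left(- \frac{33}{59}\right) \left(-5\right) = \frac{165}{59}$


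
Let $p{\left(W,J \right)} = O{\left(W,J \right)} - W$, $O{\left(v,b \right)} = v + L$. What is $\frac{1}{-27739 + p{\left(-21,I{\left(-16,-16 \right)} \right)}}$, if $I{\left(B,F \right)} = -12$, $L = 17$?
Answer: $- \frac{1}{27722} \approx -3.6072 \cdot 10^{-5}$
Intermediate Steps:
$O{\left(v,b \right)} = 17 + v$ ($O{\left(v,b \right)} = v + 17 = 17 + v$)
$p{\left(W,J \right)} = 17$ ($p{\left(W,J \right)} = \left(17 + W\right) - W = 17$)
$\frac{1}{-27739 + p{\left(-21,I{\left(-16,-16 \right)} \right)}} = \frac{1}{-27739 + 17} = \frac{1}{-27722} = - \frac{1}{27722}$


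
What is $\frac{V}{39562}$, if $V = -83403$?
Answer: $- \frac{83403}{39562} \approx -2.1082$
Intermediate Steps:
$\frac{V}{39562} = - \frac{83403}{39562}$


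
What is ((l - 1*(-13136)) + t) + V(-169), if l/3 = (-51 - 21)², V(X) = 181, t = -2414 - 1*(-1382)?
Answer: 27837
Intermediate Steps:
t = -1032 (t = -2414 + 1382 = -1032)
l = 15552 (l = 3*(-51 - 21)² = 3*(-72)² = 3*5184 = 15552)
((l - 1*(-13136)) + t) + V(-169) = ((15552 - 1*(-13136)) - 1032) + 181 = ((15552 + 13136) - 1032) + 181 = (28688 - 1032) + 181 = 27656 + 181 = 27837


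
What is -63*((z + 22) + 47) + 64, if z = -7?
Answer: -3842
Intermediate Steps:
-63*((z + 22) + 47) + 64 = -63*((-7 + 22) + 47) + 64 = -63*(15 + 47) + 64 = -63*62 + 64 = -3906 + 64 = -3842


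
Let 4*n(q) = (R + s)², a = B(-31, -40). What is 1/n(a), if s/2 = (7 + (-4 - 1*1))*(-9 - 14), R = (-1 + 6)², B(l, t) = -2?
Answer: 4/4489 ≈ 0.00089107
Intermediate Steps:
R = 25 (R = 5² = 25)
s = -92 (s = 2*((7 + (-4 - 1*1))*(-9 - 14)) = 2*((7 + (-4 - 1))*(-23)) = 2*((7 - 5)*(-23)) = 2*(2*(-23)) = 2*(-46) = -92)
a = -2
n(q) = 4489/4 (n(q) = (25 - 92)²/4 = (¼)*(-67)² = (¼)*4489 = 4489/4)
1/n(a) = 1/(4489/4) = 4/4489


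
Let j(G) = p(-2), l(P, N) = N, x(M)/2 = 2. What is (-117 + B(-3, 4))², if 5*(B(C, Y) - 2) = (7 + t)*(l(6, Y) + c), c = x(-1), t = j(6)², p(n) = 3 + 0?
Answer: 199809/25 ≈ 7992.4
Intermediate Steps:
x(M) = 4 (x(M) = 2*2 = 4)
p(n) = 3
j(G) = 3
t = 9 (t = 3² = 9)
c = 4
B(C, Y) = 74/5 + 16*Y/5 (B(C, Y) = 2 + ((7 + 9)*(Y + 4))/5 = 2 + (16*(4 + Y))/5 = 2 + (64 + 16*Y)/5 = 2 + (64/5 + 16*Y/5) = 74/5 + 16*Y/5)
(-117 + B(-3, 4))² = (-117 + (74/5 + (16/5)*4))² = (-117 + (74/5 + 64/5))² = (-117 + 138/5)² = (-447/5)² = 199809/25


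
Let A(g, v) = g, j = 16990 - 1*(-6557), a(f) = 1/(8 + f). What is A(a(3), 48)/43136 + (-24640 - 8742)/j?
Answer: -15839601925/11172957312 ≈ -1.4177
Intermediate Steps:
j = 23547 (j = 16990 + 6557 = 23547)
A(a(3), 48)/43136 + (-24640 - 8742)/j = 1/((8 + 3)*43136) + (-24640 - 8742)/23547 = (1/43136)/11 - 33382*1/23547 = (1/11)*(1/43136) - 33382/23547 = 1/474496 - 33382/23547 = -15839601925/11172957312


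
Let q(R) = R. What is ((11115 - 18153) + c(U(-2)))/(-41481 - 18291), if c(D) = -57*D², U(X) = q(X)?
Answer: 1211/9962 ≈ 0.12156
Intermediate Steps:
U(X) = X
((11115 - 18153) + c(U(-2)))/(-41481 - 18291) = ((11115 - 18153) - 57*(-2)²)/(-41481 - 18291) = (-7038 - 57*4)/(-59772) = (-7038 - 228)*(-1/59772) = -7266*(-1/59772) = 1211/9962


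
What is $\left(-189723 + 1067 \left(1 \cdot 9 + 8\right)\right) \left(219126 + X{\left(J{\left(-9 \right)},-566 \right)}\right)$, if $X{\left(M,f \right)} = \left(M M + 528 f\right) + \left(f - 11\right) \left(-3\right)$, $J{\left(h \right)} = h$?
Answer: $13368109440$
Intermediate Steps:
$X{\left(M,f \right)} = 33 + M^{2} + 525 f$ ($X{\left(M,f \right)} = \left(M^{2} + 528 f\right) + \left(-11 + f\right) \left(-3\right) = \left(M^{2} + 528 f\right) - \left(-33 + 3 f\right) = 33 + M^{2} + 525 f$)
$\left(-189723 + 1067 \left(1 \cdot 9 + 8\right)\right) \left(219126 + X{\left(J{\left(-9 \right)},-566 \right)}\right) = \left(-189723 + 1067 \left(1 \cdot 9 + 8\right)\right) \left(219126 + \left(33 + \left(-9\right)^{2} + 525 \left(-566\right)\right)\right) = \left(-189723 + 1067 \left(9 + 8\right)\right) \left(219126 + \left(33 + 81 - 297150\right)\right) = \left(-189723 + 1067 \cdot 17\right) \left(219126 - 297036\right) = \left(-189723 + 18139\right) \left(-77910\right) = \left(-171584\right) \left(-77910\right) = 13368109440$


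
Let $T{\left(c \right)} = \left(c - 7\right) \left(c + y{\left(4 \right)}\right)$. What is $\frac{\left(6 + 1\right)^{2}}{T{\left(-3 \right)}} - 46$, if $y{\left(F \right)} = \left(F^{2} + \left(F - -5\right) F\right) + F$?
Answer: $- \frac{24429}{530} \approx -46.092$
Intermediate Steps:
$y{\left(F \right)} = F + F^{2} + F \left(5 + F\right)$ ($y{\left(F \right)} = \left(F^{2} + \left(F + 5\right) F\right) + F = \left(F^{2} + \left(5 + F\right) F\right) + F = \left(F^{2} + F \left(5 + F\right)\right) + F = F + F^{2} + F \left(5 + F\right)$)
$T{\left(c \right)} = \left(-7 + c\right) \left(56 + c\right)$ ($T{\left(c \right)} = \left(c - 7\right) \left(c + 2 \cdot 4 \left(3 + 4\right)\right) = \left(-7 + c\right) \left(c + 2 \cdot 4 \cdot 7\right) = \left(-7 + c\right) \left(c + 56\right) = \left(-7 + c\right) \left(56 + c\right)$)
$\frac{\left(6 + 1\right)^{2}}{T{\left(-3 \right)}} - 46 = \frac{\left(6 + 1\right)^{2}}{-392 + \left(-3\right)^{2} + 49 \left(-3\right)} - 46 = \frac{7^{2}}{-392 + 9 - 147} - 46 = \frac{1}{-530} \cdot 49 - 46 = \left(- \frac{1}{530}\right) 49 - 46 = - \frac{49}{530} - 46 = - \frac{24429}{530}$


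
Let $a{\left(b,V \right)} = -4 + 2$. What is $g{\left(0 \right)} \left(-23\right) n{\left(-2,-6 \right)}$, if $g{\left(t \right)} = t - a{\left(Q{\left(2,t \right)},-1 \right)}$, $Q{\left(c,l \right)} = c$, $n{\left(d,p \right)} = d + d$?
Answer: $184$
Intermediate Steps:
$n{\left(d,p \right)} = 2 d$
$a{\left(b,V \right)} = -2$
$g{\left(t \right)} = 2 + t$ ($g{\left(t \right)} = t - -2 = t + 2 = 2 + t$)
$g{\left(0 \right)} \left(-23\right) n{\left(-2,-6 \right)} = \left(2 + 0\right) \left(-23\right) 2 \left(-2\right) = 2 \left(-23\right) \left(-4\right) = \left(-46\right) \left(-4\right) = 184$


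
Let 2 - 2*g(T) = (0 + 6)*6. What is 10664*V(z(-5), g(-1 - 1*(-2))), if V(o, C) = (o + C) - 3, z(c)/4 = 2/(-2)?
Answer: -255936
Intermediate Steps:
z(c) = -4 (z(c) = 4*(2/(-2)) = 4*(2*(-1/2)) = 4*(-1) = -4)
g(T) = -17 (g(T) = 1 - (0 + 6)*6/2 = 1 - 3*6 = 1 - 1/2*36 = 1 - 18 = -17)
V(o, C) = -3 + C + o (V(o, C) = (C + o) - 3 = -3 + C + o)
10664*V(z(-5), g(-1 - 1*(-2))) = 10664*(-3 - 17 - 4) = 10664*(-24) = -255936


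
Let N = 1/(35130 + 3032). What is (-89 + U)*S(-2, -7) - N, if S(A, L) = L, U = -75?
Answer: 43809975/38162 ≈ 1148.0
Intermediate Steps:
N = 1/38162 ≈ 2.6204e-5
(-89 + U)*S(-2, -7) - N = (-89 - 75)*(-7) - 1*1/38162 = -164*(-7) - 1/38162 = 1148 - 1/38162 = 43809975/38162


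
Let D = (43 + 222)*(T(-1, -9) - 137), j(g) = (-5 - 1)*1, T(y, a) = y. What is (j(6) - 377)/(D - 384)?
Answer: 383/36954 ≈ 0.010364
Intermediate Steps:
j(g) = -6 (j(g) = -6*1 = -6)
D = -36570 (D = (43 + 222)*(-1 - 137) = 265*(-138) = -36570)
(j(6) - 377)/(D - 384) = (-6 - 377)/(-36570 - 384) = -383/(-36954) = -383*(-1/36954) = 383/36954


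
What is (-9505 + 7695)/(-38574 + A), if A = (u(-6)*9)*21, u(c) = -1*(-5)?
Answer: 1810/37629 ≈ 0.048101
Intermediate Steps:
u(c) = 5
A = 945 (A = (5*9)*21 = 45*21 = 945)
(-9505 + 7695)/(-38574 + A) = (-9505 + 7695)/(-38574 + 945) = -1810/(-37629) = -1810*(-1/37629) = 1810/37629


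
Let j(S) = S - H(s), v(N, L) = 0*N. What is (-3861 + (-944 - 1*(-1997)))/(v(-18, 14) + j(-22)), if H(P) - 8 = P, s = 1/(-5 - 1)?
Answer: 16848/179 ≈ 94.123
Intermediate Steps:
s = -⅙ (s = 1/(-6) = -⅙ ≈ -0.16667)
H(P) = 8 + P
v(N, L) = 0
j(S) = -47/6 + S (j(S) = S - (8 - ⅙) = S - 1*47/6 = S - 47/6 = -47/6 + S)
(-3861 + (-944 - 1*(-1997)))/(v(-18, 14) + j(-22)) = (-3861 + (-944 - 1*(-1997)))/(0 + (-47/6 - 22)) = (-3861 + (-944 + 1997))/(0 - 179/6) = (-3861 + 1053)/(-179/6) = -2808*(-6/179) = 16848/179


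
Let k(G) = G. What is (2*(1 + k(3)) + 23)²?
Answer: 961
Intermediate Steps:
(2*(1 + k(3)) + 23)² = (2*(1 + 3) + 23)² = (2*4 + 23)² = (8 + 23)² = 31² = 961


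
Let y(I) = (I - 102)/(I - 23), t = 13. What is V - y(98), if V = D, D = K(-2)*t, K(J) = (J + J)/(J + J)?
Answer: 979/75 ≈ 13.053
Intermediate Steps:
K(J) = 1 (K(J) = (2*J)/((2*J)) = (2*J)*(1/(2*J)) = 1)
y(I) = (-102 + I)/(-23 + I)
D = 13 (D = 1*13 = 13)
V = 13
V - y(98) = 13 - (-102 + 98)/(-23 + 98) = 13 - (-4)/75 = 13 - 1*(-4/75) = 13 + 4/75 = 979/75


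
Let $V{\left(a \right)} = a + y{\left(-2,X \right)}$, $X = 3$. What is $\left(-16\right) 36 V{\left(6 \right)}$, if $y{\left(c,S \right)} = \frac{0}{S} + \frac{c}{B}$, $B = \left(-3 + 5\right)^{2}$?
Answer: $-3168$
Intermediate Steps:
$B = 4$ ($B = 2^{2} = 4$)
$y{\left(c,S \right)} = \frac{c}{4}$ ($y{\left(c,S \right)} = \frac{0}{S} + \frac{c}{4} = 0 + c \frac{1}{4} = 0 + \frac{c}{4} = \frac{c}{4}$)
$V{\left(a \right)} = - \frac{1}{2} + a$ ($V{\left(a \right)} = a + \frac{1}{4} \left(-2\right) = a - \frac{1}{2} = - \frac{1}{2} + a$)
$\left(-16\right) 36 V{\left(6 \right)} = \left(-16\right) 36 \left(- \frac{1}{2} + 6\right) = \left(-576\right) \frac{11}{2} = -3168$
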